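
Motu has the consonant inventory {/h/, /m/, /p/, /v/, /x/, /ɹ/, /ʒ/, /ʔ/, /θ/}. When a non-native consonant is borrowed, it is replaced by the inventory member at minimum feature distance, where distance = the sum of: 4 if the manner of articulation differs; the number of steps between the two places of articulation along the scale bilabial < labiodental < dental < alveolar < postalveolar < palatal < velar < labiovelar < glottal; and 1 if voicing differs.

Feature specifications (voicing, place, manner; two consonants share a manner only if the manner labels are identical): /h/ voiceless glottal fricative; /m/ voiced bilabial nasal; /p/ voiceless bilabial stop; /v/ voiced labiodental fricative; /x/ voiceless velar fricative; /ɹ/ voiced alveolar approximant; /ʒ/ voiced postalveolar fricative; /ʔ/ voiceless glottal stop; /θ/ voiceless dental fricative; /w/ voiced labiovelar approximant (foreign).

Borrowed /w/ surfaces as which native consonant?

ɹ

/ɹ/ is closest: same manner (approximant), place distance 4 (labiovelar→alveolar), same voicing; total 4. Next closest is /h/ at distance 6.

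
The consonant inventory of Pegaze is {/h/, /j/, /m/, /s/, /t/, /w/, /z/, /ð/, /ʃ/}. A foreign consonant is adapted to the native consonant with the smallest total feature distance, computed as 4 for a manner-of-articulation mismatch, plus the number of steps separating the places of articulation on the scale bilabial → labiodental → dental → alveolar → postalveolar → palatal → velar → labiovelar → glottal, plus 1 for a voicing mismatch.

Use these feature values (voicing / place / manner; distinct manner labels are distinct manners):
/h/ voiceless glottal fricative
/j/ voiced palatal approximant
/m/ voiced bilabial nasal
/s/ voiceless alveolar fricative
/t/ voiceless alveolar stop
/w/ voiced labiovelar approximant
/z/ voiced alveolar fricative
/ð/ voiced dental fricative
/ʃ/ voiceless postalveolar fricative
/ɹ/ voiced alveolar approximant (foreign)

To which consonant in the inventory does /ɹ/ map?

j

/j/ is closest: same manner (approximant), place distance 2 (alveolar→palatal), same voicing; total 2. Next closest is /w/ at distance 4.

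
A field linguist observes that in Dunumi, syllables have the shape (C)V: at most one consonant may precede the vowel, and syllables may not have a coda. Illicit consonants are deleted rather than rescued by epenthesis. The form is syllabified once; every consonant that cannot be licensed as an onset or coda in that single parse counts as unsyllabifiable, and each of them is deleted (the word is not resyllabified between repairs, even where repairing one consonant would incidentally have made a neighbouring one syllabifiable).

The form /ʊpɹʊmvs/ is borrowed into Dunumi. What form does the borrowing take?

ʊɹʊ

The consonants /p/, /m/, /v/, /s/ cannot be parsed into a legal (C)V syllable (no codas are permitted; onsets are limited to one consonant).
Each unlicensed consonant is deleted: /p/, /m/, /v/, /s/.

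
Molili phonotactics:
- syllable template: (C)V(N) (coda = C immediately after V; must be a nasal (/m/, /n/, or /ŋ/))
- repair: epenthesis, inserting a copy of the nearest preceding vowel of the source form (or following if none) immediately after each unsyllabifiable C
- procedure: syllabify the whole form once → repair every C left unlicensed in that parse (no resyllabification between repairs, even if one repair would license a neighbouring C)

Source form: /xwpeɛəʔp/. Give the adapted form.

xewepeɛəʔəpə

Under (C)V(N), the unsyllabifiable consonants are /x/, /w/, /ʔ/, /p/ (only a nasal (/m/, /n/, or /ŋ/) is licensed in coda position; onsets are limited to one consonant).
Epenthesis after each stranded consonant: /x/ → /xe/, /w/ → /we/, /ʔ/ → /ʔə/, /p/ → /pə/.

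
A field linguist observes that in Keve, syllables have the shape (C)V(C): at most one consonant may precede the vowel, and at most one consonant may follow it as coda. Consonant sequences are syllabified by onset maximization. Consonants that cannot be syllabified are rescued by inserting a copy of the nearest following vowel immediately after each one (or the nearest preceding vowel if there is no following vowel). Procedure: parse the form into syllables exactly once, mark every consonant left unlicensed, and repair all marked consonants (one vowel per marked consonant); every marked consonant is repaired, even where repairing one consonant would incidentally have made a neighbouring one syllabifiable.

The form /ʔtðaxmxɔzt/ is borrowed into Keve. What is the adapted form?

Syllabifying with onset maximization leaves /ʔ/, /t/, /m/, /t/ stranded (at most one coda consonant is licensed; onsets are limited to one consonant).
Epenthesis after each stranded consonant: /ʔ/ → /ʔa/, /t/ → /ta/, /m/ → /mɔ/, /t/ → /tɔ/.

ʔataðaxmɔxɔztɔ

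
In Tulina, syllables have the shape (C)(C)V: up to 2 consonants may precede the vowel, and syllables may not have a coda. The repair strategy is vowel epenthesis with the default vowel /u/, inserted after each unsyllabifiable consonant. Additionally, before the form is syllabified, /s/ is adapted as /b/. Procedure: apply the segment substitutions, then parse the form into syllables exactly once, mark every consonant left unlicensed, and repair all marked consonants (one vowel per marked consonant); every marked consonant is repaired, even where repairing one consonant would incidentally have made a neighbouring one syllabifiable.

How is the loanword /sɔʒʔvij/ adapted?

bɔʒuʔviju

Substitution: /s/ → /b/, giving /bɔʒʔvij/.
Syllabifying with onset maximization leaves /ʒ/, /j/ stranded (no codas are permitted; onsets may contain at most 2 consonants).
Each unlicensed consonant becomes the onset of a new syllable: /ʒ/ → /ʒu/, /j/ → /ju/.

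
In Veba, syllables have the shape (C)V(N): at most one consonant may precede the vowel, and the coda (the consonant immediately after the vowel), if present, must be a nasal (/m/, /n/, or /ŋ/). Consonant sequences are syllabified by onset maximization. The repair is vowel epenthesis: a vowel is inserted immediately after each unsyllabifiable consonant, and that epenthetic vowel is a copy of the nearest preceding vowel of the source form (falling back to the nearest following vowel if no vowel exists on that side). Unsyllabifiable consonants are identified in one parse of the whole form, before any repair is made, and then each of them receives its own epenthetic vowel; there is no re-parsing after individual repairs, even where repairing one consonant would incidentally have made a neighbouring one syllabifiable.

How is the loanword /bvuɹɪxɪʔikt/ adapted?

Syllabifying with onset maximization leaves /b/, /k/, /t/ stranded (only a nasal (/m/, /n/, or /ŋ/) is licensed in coda position; onsets are limited to one consonant).
Inserting the epenthetic vowel yields /b/ → /bu/, /k/ → /ki/, /t/ → /ti/.

buvuɹɪxɪʔikiti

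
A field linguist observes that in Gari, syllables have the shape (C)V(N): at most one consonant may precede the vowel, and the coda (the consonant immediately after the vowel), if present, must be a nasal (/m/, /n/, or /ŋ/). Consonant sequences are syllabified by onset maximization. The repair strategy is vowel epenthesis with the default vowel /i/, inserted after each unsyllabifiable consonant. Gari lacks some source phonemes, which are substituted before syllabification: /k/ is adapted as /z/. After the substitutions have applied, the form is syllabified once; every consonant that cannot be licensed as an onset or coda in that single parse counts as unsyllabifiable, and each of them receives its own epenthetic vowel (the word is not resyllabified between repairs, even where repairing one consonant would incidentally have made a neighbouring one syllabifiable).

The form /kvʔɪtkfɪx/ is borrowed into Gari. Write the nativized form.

Substitution: /k/ → /z/, giving /zvʔɪtzfɪx/.
The consonants /z/, /v/, /t/, /z/, /x/ cannot be parsed into a legal (C)V(N) syllable (only a nasal (/m/, /n/, or /ŋ/) is licensed in coda position; onsets are limited to one consonant).
Each unlicensed consonant becomes the onset of a new syllable: /z/ → /zi/, /v/ → /vi/, /t/ → /ti/, /z/ → /zi/, /x/ → /xi/.

ziviʔɪtizifɪxi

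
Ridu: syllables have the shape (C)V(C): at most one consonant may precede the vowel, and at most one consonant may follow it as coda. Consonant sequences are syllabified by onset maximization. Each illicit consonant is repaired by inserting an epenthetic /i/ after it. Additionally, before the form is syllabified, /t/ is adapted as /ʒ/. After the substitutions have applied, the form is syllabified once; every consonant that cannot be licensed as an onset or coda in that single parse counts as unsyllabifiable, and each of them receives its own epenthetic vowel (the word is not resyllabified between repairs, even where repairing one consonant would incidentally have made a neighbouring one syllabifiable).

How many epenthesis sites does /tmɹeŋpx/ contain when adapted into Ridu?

4

After substitution the input is /ʒmɹeŋpx/.
The unsyllabifiable consonants are /ʒ/, /m/, /p/, /x/; each receives one epenthetic vowel.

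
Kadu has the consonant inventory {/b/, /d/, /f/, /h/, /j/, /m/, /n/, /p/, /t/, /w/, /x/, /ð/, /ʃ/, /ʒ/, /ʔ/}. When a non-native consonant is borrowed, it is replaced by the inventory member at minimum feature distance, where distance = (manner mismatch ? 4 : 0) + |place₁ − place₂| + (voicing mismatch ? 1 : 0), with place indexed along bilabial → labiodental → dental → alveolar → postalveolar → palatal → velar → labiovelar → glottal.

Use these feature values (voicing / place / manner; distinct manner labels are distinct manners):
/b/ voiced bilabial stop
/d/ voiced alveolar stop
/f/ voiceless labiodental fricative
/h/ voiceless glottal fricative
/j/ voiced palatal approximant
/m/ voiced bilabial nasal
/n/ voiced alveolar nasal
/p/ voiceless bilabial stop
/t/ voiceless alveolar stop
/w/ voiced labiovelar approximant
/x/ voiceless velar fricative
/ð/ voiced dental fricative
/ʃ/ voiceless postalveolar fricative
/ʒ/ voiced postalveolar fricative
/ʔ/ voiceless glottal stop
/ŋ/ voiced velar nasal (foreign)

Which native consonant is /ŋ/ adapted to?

/n/ is closest: same manner (nasal), place distance 3 (velar→alveolar), same voicing; total 3. Next closest is /j/ at distance 5.

n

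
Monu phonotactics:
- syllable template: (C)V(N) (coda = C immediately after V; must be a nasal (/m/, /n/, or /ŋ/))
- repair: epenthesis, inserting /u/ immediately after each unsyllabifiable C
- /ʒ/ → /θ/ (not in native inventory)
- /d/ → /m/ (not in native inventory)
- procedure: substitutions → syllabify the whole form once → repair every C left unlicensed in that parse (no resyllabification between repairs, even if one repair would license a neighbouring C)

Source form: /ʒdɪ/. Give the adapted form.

θumɪ

Substitution: /ʒ/ → /θ/, /d/ → /m/, giving /θmɪ/.
Under (C)V(N), the unsyllabifiable consonants are /θ/ (only a nasal (/m/, /n/, or /ŋ/) is licensed in coda position; onsets are limited to one consonant).
Inserting the epenthetic vowel yields /θ/ → /θu/.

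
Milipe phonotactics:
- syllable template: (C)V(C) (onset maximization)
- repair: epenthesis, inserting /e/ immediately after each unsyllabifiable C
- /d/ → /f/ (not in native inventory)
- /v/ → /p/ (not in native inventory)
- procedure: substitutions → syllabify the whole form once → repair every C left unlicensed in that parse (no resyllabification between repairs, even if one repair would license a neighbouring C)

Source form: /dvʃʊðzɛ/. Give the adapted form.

Substitution: /d/ → /f/, /v/ → /p/, giving /fpʃʊðzɛ/.
The consonants /f/, /p/ cannot be parsed into a legal (C)V(C) syllable (at most one coda consonant is licensed; onsets are limited to one consonant).
Epenthesis after each stranded consonant: /f/ → /fe/, /p/ → /pe/.

fepeʃʊðzɛ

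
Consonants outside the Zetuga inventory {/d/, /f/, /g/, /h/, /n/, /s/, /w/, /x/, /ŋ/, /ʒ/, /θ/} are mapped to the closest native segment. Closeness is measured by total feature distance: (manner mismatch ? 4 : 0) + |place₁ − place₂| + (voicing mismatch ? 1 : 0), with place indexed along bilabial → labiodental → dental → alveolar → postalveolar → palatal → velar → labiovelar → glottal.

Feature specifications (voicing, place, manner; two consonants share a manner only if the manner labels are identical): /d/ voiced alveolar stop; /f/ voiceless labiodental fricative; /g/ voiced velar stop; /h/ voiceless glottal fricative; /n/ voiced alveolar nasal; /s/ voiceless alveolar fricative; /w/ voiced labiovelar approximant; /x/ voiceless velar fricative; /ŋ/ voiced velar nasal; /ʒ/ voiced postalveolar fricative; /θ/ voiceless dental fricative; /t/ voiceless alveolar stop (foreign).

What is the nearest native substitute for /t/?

/d/ is closest: same manner (stop), place distance 0 (alveolar→alveolar), voicing differs (+1); total 1. Next closest is /g/ at distance 4.

d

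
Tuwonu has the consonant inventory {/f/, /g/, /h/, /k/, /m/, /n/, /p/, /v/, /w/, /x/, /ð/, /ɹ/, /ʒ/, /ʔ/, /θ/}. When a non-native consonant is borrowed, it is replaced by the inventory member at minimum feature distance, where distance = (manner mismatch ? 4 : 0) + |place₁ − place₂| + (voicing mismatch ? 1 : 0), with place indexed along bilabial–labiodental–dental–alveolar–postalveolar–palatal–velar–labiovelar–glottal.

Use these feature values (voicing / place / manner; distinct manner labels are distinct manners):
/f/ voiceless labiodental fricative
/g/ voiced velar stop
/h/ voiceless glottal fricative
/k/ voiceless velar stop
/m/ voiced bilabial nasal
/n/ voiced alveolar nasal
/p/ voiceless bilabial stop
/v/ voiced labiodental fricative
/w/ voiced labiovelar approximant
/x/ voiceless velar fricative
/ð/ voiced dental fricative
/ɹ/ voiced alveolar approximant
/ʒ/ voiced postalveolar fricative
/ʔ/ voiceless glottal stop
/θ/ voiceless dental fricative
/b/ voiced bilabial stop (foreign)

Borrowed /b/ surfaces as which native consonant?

/p/ is closest: same manner (stop), place distance 0 (bilabial→bilabial), voicing differs (+1); total 1. Next closest is /m/ at distance 4.

p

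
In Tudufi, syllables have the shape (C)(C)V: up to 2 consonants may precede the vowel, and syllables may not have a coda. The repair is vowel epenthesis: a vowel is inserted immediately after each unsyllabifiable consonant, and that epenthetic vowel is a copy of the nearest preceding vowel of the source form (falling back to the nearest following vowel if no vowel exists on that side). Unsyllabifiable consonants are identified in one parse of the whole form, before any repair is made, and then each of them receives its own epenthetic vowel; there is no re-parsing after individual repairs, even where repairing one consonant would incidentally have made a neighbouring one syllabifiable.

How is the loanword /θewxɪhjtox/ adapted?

Under (C)(C)V, the unsyllabifiable consonants are /h/, /x/ (no codas are permitted; onsets may contain at most 2 consonants).
Inserting the epenthetic vowel yields /h/ → /hɪ/, /x/ → /xo/.

θewxɪhɪjtoxo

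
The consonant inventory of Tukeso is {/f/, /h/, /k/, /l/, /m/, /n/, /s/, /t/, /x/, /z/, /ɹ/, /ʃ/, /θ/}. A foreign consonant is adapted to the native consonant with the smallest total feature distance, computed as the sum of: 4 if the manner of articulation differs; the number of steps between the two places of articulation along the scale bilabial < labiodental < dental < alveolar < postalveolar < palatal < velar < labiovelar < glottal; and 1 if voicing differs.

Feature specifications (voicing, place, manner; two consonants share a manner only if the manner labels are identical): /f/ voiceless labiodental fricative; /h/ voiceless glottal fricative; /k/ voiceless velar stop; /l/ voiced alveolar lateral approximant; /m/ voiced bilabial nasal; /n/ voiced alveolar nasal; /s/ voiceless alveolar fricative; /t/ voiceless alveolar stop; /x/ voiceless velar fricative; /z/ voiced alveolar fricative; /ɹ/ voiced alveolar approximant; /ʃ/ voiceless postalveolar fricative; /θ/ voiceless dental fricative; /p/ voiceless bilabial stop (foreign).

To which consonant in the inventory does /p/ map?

/t/ is closest: same manner (stop), place distance 3 (bilabial→alveolar), same voicing; total 3. Next closest is /f/ at distance 5.

t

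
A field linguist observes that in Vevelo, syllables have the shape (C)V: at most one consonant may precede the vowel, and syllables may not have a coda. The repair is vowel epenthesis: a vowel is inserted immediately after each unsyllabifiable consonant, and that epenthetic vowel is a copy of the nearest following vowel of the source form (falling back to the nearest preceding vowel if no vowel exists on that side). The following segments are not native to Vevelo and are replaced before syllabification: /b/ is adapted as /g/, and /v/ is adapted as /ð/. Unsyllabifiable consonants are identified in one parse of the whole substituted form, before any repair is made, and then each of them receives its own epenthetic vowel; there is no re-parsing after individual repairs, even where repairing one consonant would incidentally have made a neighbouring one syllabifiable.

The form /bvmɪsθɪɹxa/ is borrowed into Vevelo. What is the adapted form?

Substitution: /b/ → /g/, /v/ → /ð/, giving /gðmɪsθɪɹxa/.
Under (C)V, the unsyllabifiable consonants are /g/, /ð/, /s/, /ɹ/ (no codas are permitted; onsets are limited to one consonant).
Each unlicensed consonant becomes the onset of a new syllable: /g/ → /gɪ/, /ð/ → /ðɪ/, /s/ → /sɪ/, /ɹ/ → /ɹa/.

gɪðɪmɪsɪθɪɹaxa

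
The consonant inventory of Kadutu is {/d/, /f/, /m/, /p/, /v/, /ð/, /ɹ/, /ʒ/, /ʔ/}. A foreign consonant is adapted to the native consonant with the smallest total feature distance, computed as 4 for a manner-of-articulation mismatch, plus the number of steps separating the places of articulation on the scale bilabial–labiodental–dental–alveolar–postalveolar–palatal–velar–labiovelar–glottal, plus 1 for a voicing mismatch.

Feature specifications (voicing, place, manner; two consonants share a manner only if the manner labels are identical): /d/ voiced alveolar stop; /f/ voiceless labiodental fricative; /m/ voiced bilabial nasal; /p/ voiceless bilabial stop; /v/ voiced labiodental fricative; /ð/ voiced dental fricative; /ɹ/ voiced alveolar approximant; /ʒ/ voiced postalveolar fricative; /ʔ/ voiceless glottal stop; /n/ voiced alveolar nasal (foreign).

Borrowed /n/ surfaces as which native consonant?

/m/ is closest: same manner (nasal), place distance 3 (alveolar→bilabial), same voicing; total 3. Next closest is /d/ at distance 4.

m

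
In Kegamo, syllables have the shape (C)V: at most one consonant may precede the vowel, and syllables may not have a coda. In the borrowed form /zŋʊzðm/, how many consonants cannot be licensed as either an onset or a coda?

4

Syllabifying with onset maximization leaves /z/, /z/, /ð/, /m/ stranded (no codas are permitted; onsets are limited to one consonant).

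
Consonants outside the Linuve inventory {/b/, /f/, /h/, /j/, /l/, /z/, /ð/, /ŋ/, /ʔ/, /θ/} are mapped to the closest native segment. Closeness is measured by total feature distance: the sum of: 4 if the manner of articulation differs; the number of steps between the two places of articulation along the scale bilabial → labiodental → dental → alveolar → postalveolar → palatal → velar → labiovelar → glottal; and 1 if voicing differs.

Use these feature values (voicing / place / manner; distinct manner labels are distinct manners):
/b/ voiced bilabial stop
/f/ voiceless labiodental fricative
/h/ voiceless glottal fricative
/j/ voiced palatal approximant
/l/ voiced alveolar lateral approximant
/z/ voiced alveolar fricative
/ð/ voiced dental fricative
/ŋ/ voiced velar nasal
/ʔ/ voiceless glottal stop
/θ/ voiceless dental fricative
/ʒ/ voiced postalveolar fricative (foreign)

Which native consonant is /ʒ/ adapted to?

z

/z/ is closest: same manner (fricative), place distance 1 (postalveolar→alveolar), same voicing; total 1. Next closest is /ð/ at distance 2.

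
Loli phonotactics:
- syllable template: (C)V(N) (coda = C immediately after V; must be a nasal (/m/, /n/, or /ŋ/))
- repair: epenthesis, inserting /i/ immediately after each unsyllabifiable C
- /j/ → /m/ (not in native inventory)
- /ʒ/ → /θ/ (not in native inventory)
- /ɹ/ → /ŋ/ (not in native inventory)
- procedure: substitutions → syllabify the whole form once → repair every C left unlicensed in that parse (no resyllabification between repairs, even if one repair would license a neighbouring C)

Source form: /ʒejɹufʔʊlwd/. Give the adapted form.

Substitution: /ʒ/ → /θ/, /j/ → /m/, /ɹ/ → /ŋ/, giving /θemŋufʔʊlwd/.
Syllabifying with onset maximization leaves /f/, /l/, /w/, /d/ stranded (only a nasal (/m/, /n/, or /ŋ/) is licensed in coda position; onsets are limited to one consonant).
Epenthesis after each stranded consonant: /f/ → /fi/, /l/ → /li/, /w/ → /wi/, /d/ → /di/.

θemŋufiʔʊliwidi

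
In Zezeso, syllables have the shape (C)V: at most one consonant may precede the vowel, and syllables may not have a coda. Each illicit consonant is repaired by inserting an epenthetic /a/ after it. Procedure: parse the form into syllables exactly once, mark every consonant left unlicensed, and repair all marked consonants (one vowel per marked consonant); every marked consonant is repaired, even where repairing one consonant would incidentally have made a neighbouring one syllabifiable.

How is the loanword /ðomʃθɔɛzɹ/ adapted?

The consonants /m/, /ʃ/, /z/, /ɹ/ cannot be parsed into a legal (C)V syllable (no codas are permitted; onsets are limited to one consonant).
Each unlicensed consonant becomes the onset of a new syllable: /m/ → /ma/, /ʃ/ → /ʃa/, /z/ → /za/, /ɹ/ → /ɹa/.

ðomaʃaθɔɛzaɹa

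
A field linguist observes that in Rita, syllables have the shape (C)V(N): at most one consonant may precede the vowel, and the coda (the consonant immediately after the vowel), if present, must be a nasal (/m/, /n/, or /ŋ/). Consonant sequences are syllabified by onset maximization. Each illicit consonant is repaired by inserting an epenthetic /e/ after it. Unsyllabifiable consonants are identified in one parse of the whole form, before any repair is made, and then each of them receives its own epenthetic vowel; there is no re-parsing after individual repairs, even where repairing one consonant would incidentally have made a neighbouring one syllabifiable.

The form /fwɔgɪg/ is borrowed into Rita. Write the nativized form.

The consonants /f/, /g/ cannot be parsed into a legal (C)V(N) syllable (only a nasal (/m/, /n/, or /ŋ/) is licensed in coda position; onsets are limited to one consonant).
Each unlicensed consonant becomes the onset of a new syllable: /f/ → /fe/, /g/ → /ge/.

fewɔgɪge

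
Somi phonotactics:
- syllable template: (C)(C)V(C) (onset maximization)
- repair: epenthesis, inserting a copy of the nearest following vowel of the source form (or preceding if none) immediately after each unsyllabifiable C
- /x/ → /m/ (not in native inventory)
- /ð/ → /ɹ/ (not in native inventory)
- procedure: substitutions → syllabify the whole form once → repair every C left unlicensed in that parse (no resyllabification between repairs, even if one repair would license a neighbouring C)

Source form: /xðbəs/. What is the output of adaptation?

məɹbəs

Substitution: /x/ → /m/, /ð/ → /ɹ/, giving /mɹbəs/.
Under (C)(C)V(C), the unsyllabifiable consonants are /m/ (at most one coda consonant is licensed; onsets may contain at most 2 consonants).
Inserting the epenthetic vowel yields /m/ → /mə/.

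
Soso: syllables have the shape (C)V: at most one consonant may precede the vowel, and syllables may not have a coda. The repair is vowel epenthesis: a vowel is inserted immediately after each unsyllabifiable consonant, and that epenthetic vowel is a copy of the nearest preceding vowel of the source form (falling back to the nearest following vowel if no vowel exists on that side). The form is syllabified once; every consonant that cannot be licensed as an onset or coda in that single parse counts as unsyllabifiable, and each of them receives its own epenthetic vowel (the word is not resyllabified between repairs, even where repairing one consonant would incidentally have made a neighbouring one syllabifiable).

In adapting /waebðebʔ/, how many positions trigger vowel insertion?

The unsyllabifiable consonants are /b/, /b/, /ʔ/; each receives one epenthetic vowel.

3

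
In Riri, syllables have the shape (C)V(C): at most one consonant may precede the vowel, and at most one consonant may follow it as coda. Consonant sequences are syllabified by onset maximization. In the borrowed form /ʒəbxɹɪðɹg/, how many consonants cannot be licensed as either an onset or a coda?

Syllabifying with onset maximization leaves /x/, /ɹ/, /g/ stranded (at most one coda consonant is licensed; onsets are limited to one consonant).

3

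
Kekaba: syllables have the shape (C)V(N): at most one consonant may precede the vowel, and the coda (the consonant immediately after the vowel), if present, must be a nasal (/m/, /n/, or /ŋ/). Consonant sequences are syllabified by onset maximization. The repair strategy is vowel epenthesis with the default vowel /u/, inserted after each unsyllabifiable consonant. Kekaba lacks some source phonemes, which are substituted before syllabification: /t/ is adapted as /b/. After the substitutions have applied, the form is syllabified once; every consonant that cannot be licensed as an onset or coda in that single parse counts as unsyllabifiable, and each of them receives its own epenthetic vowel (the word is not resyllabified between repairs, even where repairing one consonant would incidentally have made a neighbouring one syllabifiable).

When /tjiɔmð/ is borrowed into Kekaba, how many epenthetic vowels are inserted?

2

After substitution the input is /bjiɔmð/.
The unsyllabifiable consonants are /b/, /ð/; each receives one epenthetic vowel.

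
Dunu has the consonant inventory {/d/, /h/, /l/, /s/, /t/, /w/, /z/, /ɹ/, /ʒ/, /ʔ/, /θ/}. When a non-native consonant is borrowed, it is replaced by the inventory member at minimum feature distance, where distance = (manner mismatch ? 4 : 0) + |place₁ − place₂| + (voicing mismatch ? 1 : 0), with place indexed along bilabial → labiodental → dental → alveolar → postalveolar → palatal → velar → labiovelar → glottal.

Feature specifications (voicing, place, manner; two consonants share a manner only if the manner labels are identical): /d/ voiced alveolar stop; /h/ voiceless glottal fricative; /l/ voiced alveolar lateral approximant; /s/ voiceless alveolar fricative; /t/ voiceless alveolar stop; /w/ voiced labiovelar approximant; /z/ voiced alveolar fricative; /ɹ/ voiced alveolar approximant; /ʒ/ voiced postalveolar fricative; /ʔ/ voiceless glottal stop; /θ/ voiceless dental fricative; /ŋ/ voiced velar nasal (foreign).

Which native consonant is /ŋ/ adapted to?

w

/w/ is closest: manner differs (nasal→approximant, +4), place distance 1 (velar→labiovelar), same voicing; total 5. Next closest is /ʒ/ at distance 6.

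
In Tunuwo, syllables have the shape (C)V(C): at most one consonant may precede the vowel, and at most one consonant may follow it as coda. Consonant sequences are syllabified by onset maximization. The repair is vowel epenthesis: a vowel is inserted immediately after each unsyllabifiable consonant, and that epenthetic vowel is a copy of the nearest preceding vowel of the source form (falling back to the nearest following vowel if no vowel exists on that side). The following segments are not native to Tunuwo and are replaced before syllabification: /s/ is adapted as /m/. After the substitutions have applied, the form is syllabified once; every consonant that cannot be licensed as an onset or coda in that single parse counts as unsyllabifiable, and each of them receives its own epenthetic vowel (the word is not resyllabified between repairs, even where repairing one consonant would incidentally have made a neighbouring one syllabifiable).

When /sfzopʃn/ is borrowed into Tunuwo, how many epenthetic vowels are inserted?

After substitution the input is /mfzopʃn/.
The unsyllabifiable consonants are /m/, /f/, /ʃ/, /n/; each receives one epenthetic vowel.

4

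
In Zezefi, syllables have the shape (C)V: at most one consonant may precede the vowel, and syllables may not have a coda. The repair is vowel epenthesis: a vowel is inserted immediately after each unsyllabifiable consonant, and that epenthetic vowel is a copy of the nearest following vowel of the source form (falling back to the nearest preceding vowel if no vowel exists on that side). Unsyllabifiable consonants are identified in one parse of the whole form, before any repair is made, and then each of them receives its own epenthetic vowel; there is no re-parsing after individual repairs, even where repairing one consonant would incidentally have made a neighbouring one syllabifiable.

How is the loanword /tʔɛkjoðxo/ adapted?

Syllabifying with onset maximization leaves /t/, /k/, /ð/ stranded (no codas are permitted; onsets are limited to one consonant).
Epenthesis after each stranded consonant: /t/ → /tɛ/, /k/ → /ko/, /ð/ → /ðo/.

tɛʔɛkojoðoxo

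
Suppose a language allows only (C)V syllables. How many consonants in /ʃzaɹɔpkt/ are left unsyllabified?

Syllabifying with onset maximization leaves /ʃ/, /p/, /k/, /t/ stranded (no codas are permitted; onsets are limited to one consonant).

4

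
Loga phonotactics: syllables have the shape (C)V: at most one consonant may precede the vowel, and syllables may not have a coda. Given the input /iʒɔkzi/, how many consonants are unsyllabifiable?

The consonants /k/ cannot be parsed into a legal (C)V syllable (no codas are permitted; onsets are limited to one consonant).

1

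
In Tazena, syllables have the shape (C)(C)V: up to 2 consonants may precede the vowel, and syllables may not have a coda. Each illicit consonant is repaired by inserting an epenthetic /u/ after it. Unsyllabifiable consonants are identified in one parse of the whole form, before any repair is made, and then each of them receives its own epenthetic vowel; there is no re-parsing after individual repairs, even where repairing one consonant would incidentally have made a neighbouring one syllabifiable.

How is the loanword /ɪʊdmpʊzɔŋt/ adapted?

The consonants /d/, /ŋ/, /t/ cannot be parsed into a legal (C)(C)V syllable (no codas are permitted; onsets may contain at most 2 consonants).
Inserting the epenthetic vowel yields /d/ → /du/, /ŋ/ → /ŋu/, /t/ → /tu/.

ɪʊdumpʊzɔŋutu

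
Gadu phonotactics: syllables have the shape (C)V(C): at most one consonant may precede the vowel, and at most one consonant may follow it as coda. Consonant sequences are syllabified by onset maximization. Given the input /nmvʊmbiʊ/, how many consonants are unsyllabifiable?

2

Under (C)V(C), the unsyllabifiable consonants are /n/, /m/ (at most one coda consonant is licensed; onsets are limited to one consonant).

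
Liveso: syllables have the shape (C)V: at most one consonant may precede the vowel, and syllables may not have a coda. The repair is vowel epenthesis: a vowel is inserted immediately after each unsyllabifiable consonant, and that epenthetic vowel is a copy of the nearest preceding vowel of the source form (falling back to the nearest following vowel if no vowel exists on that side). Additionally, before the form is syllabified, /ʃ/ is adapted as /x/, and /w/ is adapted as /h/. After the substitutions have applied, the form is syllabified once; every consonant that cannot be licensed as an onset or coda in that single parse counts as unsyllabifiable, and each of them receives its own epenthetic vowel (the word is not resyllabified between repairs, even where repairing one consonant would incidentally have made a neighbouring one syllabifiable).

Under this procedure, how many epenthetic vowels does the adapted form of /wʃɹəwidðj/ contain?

5

After substitution the input is /hxɹəhidðj/.
The unsyllabifiable consonants are /h/, /x/, /d/, /ð/, /j/; each receives one epenthetic vowel.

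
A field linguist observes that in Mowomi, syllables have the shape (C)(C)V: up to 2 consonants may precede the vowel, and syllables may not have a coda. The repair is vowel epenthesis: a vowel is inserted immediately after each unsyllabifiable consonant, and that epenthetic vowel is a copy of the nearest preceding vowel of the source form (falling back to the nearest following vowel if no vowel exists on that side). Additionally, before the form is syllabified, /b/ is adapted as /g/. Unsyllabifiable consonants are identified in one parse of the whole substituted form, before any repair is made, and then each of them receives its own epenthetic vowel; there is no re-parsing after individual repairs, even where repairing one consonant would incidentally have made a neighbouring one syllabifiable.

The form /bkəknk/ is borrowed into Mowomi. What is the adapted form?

gkəkənəkə

Substitution: /b/ → /g/, giving /gkəknk/.
Syllabifying with onset maximization leaves /k/, /n/, /k/ stranded (no codas are permitted; onsets may contain at most 2 consonants).
Epenthesis after each stranded consonant: /k/ → /kə/, /n/ → /nə/, /k/ → /kə/.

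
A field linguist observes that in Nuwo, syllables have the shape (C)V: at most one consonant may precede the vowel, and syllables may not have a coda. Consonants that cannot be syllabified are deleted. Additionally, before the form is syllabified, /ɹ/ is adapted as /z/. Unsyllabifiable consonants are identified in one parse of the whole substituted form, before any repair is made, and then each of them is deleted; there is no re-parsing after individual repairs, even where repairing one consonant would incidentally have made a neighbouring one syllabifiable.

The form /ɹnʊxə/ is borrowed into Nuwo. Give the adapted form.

Substitution: /ɹ/ → /z/, giving /znʊxə/.
The consonants /z/ cannot be parsed into a legal (C)V syllable (no codas are permitted; onsets are limited to one consonant).
Deletion applies to /z/.

nʊxə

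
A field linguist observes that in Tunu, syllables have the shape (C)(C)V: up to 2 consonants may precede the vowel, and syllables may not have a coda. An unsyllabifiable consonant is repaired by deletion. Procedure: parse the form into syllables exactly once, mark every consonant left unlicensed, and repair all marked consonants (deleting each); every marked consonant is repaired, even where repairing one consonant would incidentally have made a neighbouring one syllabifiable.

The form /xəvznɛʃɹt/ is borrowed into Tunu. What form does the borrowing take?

xəznɛ

Syllabifying with onset maximization leaves /v/, /ʃ/, /ɹ/, /t/ stranded (no codas are permitted; onsets may contain at most 2 consonants).
Deleting the stranded consonants removes /v/, /ʃ/, /ɹ/, /t/.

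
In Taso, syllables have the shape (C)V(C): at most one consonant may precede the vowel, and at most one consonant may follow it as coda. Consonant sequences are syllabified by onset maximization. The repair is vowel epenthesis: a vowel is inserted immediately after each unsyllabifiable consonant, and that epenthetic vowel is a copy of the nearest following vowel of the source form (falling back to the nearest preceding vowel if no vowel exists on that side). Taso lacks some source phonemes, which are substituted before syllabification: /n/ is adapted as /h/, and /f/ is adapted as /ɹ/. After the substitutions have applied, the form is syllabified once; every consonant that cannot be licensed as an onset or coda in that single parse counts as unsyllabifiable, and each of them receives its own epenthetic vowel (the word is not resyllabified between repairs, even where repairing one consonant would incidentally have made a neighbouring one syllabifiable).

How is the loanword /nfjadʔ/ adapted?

haɹajadʔa

Substitution: /n/ → /h/, /f/ → /ɹ/, giving /hɹjadʔ/.
The consonants /h/, /ɹ/, /ʔ/ cannot be parsed into a legal (C)V(C) syllable (at most one coda consonant is licensed; onsets are limited to one consonant).
Each unlicensed consonant becomes the onset of a new syllable: /h/ → /ha/, /ɹ/ → /ɹa/, /ʔ/ → /ʔa/.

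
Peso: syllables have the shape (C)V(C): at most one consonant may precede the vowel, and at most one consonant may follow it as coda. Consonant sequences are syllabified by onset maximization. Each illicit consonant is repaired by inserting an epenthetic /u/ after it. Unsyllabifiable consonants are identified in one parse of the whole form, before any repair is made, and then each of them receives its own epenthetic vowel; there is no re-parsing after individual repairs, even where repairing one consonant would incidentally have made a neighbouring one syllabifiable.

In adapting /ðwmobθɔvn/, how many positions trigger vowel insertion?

The unsyllabifiable consonants are /ð/, /w/, /n/; each receives one epenthetic vowel.

3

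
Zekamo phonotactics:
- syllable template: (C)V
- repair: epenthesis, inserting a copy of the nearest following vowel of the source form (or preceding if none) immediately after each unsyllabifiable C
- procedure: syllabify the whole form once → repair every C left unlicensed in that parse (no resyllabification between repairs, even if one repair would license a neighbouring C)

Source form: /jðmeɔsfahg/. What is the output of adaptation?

jeðemeɔsafahaga

Syllabifying with onset maximization leaves /j/, /ð/, /s/, /h/, /g/ stranded (no codas are permitted; onsets are limited to one consonant).
Epenthesis after each stranded consonant: /j/ → /je/, /ð/ → /ðe/, /s/ → /sa/, /h/ → /ha/, /g/ → /ga/.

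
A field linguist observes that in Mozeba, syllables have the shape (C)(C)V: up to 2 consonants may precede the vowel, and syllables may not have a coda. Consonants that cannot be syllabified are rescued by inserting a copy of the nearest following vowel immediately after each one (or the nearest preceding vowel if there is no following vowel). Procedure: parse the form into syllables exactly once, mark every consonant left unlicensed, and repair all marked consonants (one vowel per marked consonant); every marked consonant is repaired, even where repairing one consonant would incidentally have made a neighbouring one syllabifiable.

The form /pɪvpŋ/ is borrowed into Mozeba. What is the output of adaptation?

pɪvɪpɪŋɪ

Under (C)(C)V, the unsyllabifiable consonants are /v/, /p/, /ŋ/ (no codas are permitted; onsets may contain at most 2 consonants).
Each unlicensed consonant becomes the onset of a new syllable: /v/ → /vɪ/, /p/ → /pɪ/, /ŋ/ → /ŋɪ/.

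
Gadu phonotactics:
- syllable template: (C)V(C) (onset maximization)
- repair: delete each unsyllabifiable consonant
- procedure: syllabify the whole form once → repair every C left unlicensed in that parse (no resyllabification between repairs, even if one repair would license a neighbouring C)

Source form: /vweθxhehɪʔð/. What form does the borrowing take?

weθhehɪʔ

The consonants /v/, /x/, /ð/ cannot be parsed into a legal (C)V(C) syllable (at most one coda consonant is licensed; onsets are limited to one consonant).
Deletion applies to /v/, /x/, /ð/.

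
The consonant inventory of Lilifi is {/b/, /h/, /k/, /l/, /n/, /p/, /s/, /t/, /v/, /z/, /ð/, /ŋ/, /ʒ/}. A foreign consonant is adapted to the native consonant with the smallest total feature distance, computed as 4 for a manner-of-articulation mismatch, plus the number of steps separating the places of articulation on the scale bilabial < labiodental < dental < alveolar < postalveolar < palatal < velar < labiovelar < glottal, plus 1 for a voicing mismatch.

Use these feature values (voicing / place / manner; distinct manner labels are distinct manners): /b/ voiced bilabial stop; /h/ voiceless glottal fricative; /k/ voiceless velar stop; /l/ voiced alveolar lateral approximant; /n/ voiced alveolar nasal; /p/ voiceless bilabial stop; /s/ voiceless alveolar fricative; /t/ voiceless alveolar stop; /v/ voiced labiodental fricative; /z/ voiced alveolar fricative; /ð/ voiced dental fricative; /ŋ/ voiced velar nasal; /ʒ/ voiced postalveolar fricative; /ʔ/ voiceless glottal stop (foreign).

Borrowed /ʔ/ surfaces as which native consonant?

k

/k/ is closest: same manner (stop), place distance 2 (glottal→velar), same voicing; total 2. Next closest is /h/ at distance 4.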